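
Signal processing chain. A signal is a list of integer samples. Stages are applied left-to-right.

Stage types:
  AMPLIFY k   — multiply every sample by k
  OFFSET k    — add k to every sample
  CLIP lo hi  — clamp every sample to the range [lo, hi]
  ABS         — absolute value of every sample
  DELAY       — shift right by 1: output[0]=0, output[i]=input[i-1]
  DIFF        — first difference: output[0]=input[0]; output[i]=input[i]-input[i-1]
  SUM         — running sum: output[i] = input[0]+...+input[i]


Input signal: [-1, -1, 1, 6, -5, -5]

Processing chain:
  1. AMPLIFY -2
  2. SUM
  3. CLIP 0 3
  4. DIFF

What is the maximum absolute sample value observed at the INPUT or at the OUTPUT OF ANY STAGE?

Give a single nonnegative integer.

Answer: 12

Derivation:
Input: [-1, -1, 1, 6, -5, -5] (max |s|=6)
Stage 1 (AMPLIFY -2): -1*-2=2, -1*-2=2, 1*-2=-2, 6*-2=-12, -5*-2=10, -5*-2=10 -> [2, 2, -2, -12, 10, 10] (max |s|=12)
Stage 2 (SUM): sum[0..0]=2, sum[0..1]=4, sum[0..2]=2, sum[0..3]=-10, sum[0..4]=0, sum[0..5]=10 -> [2, 4, 2, -10, 0, 10] (max |s|=10)
Stage 3 (CLIP 0 3): clip(2,0,3)=2, clip(4,0,3)=3, clip(2,0,3)=2, clip(-10,0,3)=0, clip(0,0,3)=0, clip(10,0,3)=3 -> [2, 3, 2, 0, 0, 3] (max |s|=3)
Stage 4 (DIFF): s[0]=2, 3-2=1, 2-3=-1, 0-2=-2, 0-0=0, 3-0=3 -> [2, 1, -1, -2, 0, 3] (max |s|=3)
Overall max amplitude: 12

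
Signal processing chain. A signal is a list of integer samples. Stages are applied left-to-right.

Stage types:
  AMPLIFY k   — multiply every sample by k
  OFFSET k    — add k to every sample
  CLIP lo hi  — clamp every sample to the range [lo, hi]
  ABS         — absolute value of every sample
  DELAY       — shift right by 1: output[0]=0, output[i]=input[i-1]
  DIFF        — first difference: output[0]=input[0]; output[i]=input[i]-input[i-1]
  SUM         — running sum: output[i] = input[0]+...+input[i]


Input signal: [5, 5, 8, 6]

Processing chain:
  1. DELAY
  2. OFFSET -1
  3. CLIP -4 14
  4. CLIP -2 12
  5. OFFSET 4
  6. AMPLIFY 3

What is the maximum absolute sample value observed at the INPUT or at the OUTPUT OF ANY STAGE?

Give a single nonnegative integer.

Answer: 33

Derivation:
Input: [5, 5, 8, 6] (max |s|=8)
Stage 1 (DELAY): [0, 5, 5, 8] = [0, 5, 5, 8] -> [0, 5, 5, 8] (max |s|=8)
Stage 2 (OFFSET -1): 0+-1=-1, 5+-1=4, 5+-1=4, 8+-1=7 -> [-1, 4, 4, 7] (max |s|=7)
Stage 3 (CLIP -4 14): clip(-1,-4,14)=-1, clip(4,-4,14)=4, clip(4,-4,14)=4, clip(7,-4,14)=7 -> [-1, 4, 4, 7] (max |s|=7)
Stage 4 (CLIP -2 12): clip(-1,-2,12)=-1, clip(4,-2,12)=4, clip(4,-2,12)=4, clip(7,-2,12)=7 -> [-1, 4, 4, 7] (max |s|=7)
Stage 5 (OFFSET 4): -1+4=3, 4+4=8, 4+4=8, 7+4=11 -> [3, 8, 8, 11] (max |s|=11)
Stage 6 (AMPLIFY 3): 3*3=9, 8*3=24, 8*3=24, 11*3=33 -> [9, 24, 24, 33] (max |s|=33)
Overall max amplitude: 33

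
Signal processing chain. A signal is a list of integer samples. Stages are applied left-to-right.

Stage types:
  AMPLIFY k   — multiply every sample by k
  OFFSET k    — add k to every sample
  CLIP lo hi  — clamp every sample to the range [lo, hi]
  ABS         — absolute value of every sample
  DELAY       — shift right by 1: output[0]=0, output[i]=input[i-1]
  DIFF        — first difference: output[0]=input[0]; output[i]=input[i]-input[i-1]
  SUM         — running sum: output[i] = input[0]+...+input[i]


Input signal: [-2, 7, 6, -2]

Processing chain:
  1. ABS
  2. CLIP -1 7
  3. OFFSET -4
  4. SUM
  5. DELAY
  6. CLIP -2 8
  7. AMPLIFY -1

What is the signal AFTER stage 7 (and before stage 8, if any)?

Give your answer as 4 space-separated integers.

Input: [-2, 7, 6, -2]
Stage 1 (ABS): |-2|=2, |7|=7, |6|=6, |-2|=2 -> [2, 7, 6, 2]
Stage 2 (CLIP -1 7): clip(2,-1,7)=2, clip(7,-1,7)=7, clip(6,-1,7)=6, clip(2,-1,7)=2 -> [2, 7, 6, 2]
Stage 3 (OFFSET -4): 2+-4=-2, 7+-4=3, 6+-4=2, 2+-4=-2 -> [-2, 3, 2, -2]
Stage 4 (SUM): sum[0..0]=-2, sum[0..1]=1, sum[0..2]=3, sum[0..3]=1 -> [-2, 1, 3, 1]
Stage 5 (DELAY): [0, -2, 1, 3] = [0, -2, 1, 3] -> [0, -2, 1, 3]
Stage 6 (CLIP -2 8): clip(0,-2,8)=0, clip(-2,-2,8)=-2, clip(1,-2,8)=1, clip(3,-2,8)=3 -> [0, -2, 1, 3]
Stage 7 (AMPLIFY -1): 0*-1=0, -2*-1=2, 1*-1=-1, 3*-1=-3 -> [0, 2, -1, -3]

Answer: 0 2 -1 -3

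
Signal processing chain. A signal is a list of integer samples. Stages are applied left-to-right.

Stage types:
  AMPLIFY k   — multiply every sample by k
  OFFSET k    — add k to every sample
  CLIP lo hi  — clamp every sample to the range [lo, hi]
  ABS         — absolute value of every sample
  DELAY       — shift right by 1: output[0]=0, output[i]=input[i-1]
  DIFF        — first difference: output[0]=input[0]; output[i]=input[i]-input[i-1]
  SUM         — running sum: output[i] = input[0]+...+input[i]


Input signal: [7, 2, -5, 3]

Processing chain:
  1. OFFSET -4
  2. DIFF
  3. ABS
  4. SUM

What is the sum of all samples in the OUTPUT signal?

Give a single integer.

Input: [7, 2, -5, 3]
Stage 1 (OFFSET -4): 7+-4=3, 2+-4=-2, -5+-4=-9, 3+-4=-1 -> [3, -2, -9, -1]
Stage 2 (DIFF): s[0]=3, -2-3=-5, -9--2=-7, -1--9=8 -> [3, -5, -7, 8]
Stage 3 (ABS): |3|=3, |-5|=5, |-7|=7, |8|=8 -> [3, 5, 7, 8]
Stage 4 (SUM): sum[0..0]=3, sum[0..1]=8, sum[0..2]=15, sum[0..3]=23 -> [3, 8, 15, 23]
Output sum: 49

Answer: 49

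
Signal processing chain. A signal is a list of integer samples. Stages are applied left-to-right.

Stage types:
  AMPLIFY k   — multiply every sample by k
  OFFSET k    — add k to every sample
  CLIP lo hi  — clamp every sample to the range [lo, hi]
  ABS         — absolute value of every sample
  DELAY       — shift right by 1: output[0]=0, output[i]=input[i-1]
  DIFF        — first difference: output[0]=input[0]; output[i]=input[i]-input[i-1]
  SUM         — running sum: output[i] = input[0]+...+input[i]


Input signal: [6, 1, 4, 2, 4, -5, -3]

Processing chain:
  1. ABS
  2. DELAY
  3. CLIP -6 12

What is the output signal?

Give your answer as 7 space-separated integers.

Input: [6, 1, 4, 2, 4, -5, -3]
Stage 1 (ABS): |6|=6, |1|=1, |4|=4, |2|=2, |4|=4, |-5|=5, |-3|=3 -> [6, 1, 4, 2, 4, 5, 3]
Stage 2 (DELAY): [0, 6, 1, 4, 2, 4, 5] = [0, 6, 1, 4, 2, 4, 5] -> [0, 6, 1, 4, 2, 4, 5]
Stage 3 (CLIP -6 12): clip(0,-6,12)=0, clip(6,-6,12)=6, clip(1,-6,12)=1, clip(4,-6,12)=4, clip(2,-6,12)=2, clip(4,-6,12)=4, clip(5,-6,12)=5 -> [0, 6, 1, 4, 2, 4, 5]

Answer: 0 6 1 4 2 4 5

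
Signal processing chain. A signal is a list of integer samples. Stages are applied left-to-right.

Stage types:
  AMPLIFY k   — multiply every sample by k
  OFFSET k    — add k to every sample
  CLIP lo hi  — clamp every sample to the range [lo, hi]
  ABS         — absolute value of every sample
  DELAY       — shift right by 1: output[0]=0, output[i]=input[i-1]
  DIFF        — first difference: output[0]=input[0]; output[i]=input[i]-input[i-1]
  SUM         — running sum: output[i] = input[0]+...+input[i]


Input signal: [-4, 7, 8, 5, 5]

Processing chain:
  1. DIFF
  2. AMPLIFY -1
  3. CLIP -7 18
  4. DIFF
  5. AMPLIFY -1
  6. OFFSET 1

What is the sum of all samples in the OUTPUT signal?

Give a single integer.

Answer: 5

Derivation:
Input: [-4, 7, 8, 5, 5]
Stage 1 (DIFF): s[0]=-4, 7--4=11, 8-7=1, 5-8=-3, 5-5=0 -> [-4, 11, 1, -3, 0]
Stage 2 (AMPLIFY -1): -4*-1=4, 11*-1=-11, 1*-1=-1, -3*-1=3, 0*-1=0 -> [4, -11, -1, 3, 0]
Stage 3 (CLIP -7 18): clip(4,-7,18)=4, clip(-11,-7,18)=-7, clip(-1,-7,18)=-1, clip(3,-7,18)=3, clip(0,-7,18)=0 -> [4, -7, -1, 3, 0]
Stage 4 (DIFF): s[0]=4, -7-4=-11, -1--7=6, 3--1=4, 0-3=-3 -> [4, -11, 6, 4, -3]
Stage 5 (AMPLIFY -1): 4*-1=-4, -11*-1=11, 6*-1=-6, 4*-1=-4, -3*-1=3 -> [-4, 11, -6, -4, 3]
Stage 6 (OFFSET 1): -4+1=-3, 11+1=12, -6+1=-5, -4+1=-3, 3+1=4 -> [-3, 12, -5, -3, 4]
Output sum: 5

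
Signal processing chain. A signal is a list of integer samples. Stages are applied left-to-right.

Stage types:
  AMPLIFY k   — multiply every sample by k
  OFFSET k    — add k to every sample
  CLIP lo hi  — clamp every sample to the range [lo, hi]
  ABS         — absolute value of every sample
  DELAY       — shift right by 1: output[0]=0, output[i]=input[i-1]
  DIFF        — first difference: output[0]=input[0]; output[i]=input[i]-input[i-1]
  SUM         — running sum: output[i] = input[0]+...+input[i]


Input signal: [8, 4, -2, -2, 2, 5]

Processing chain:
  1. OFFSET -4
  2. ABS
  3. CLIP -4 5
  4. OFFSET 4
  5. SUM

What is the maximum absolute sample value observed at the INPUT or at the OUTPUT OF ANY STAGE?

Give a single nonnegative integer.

Input: [8, 4, -2, -2, 2, 5] (max |s|=8)
Stage 1 (OFFSET -4): 8+-4=4, 4+-4=0, -2+-4=-6, -2+-4=-6, 2+-4=-2, 5+-4=1 -> [4, 0, -6, -6, -2, 1] (max |s|=6)
Stage 2 (ABS): |4|=4, |0|=0, |-6|=6, |-6|=6, |-2|=2, |1|=1 -> [4, 0, 6, 6, 2, 1] (max |s|=6)
Stage 3 (CLIP -4 5): clip(4,-4,5)=4, clip(0,-4,5)=0, clip(6,-4,5)=5, clip(6,-4,5)=5, clip(2,-4,5)=2, clip(1,-4,5)=1 -> [4, 0, 5, 5, 2, 1] (max |s|=5)
Stage 4 (OFFSET 4): 4+4=8, 0+4=4, 5+4=9, 5+4=9, 2+4=6, 1+4=5 -> [8, 4, 9, 9, 6, 5] (max |s|=9)
Stage 5 (SUM): sum[0..0]=8, sum[0..1]=12, sum[0..2]=21, sum[0..3]=30, sum[0..4]=36, sum[0..5]=41 -> [8, 12, 21, 30, 36, 41] (max |s|=41)
Overall max amplitude: 41

Answer: 41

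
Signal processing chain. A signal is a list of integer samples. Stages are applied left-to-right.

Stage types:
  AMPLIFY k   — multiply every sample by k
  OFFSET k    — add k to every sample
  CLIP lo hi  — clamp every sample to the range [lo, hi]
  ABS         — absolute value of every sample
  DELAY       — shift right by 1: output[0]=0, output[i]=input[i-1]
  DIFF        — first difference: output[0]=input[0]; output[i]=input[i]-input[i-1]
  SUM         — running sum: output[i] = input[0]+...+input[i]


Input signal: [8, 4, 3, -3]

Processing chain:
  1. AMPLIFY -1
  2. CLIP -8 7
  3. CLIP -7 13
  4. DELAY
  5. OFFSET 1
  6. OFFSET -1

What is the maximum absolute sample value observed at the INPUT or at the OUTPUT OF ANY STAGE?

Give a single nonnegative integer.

Input: [8, 4, 3, -3] (max |s|=8)
Stage 1 (AMPLIFY -1): 8*-1=-8, 4*-1=-4, 3*-1=-3, -3*-1=3 -> [-8, -4, -3, 3] (max |s|=8)
Stage 2 (CLIP -8 7): clip(-8,-8,7)=-8, clip(-4,-8,7)=-4, clip(-3,-8,7)=-3, clip(3,-8,7)=3 -> [-8, -4, -3, 3] (max |s|=8)
Stage 3 (CLIP -7 13): clip(-8,-7,13)=-7, clip(-4,-7,13)=-4, clip(-3,-7,13)=-3, clip(3,-7,13)=3 -> [-7, -4, -3, 3] (max |s|=7)
Stage 4 (DELAY): [0, -7, -4, -3] = [0, -7, -4, -3] -> [0, -7, -4, -3] (max |s|=7)
Stage 5 (OFFSET 1): 0+1=1, -7+1=-6, -4+1=-3, -3+1=-2 -> [1, -6, -3, -2] (max |s|=6)
Stage 6 (OFFSET -1): 1+-1=0, -6+-1=-7, -3+-1=-4, -2+-1=-3 -> [0, -7, -4, -3] (max |s|=7)
Overall max amplitude: 8

Answer: 8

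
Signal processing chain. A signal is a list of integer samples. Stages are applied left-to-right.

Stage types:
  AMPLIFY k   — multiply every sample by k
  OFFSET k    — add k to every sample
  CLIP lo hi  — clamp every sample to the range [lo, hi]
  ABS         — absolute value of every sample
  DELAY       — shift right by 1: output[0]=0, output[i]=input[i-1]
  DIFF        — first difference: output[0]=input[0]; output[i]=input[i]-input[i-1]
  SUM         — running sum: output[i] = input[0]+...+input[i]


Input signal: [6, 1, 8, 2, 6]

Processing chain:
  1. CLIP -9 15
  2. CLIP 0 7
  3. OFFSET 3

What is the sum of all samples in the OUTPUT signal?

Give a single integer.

Answer: 37

Derivation:
Input: [6, 1, 8, 2, 6]
Stage 1 (CLIP -9 15): clip(6,-9,15)=6, clip(1,-9,15)=1, clip(8,-9,15)=8, clip(2,-9,15)=2, clip(6,-9,15)=6 -> [6, 1, 8, 2, 6]
Stage 2 (CLIP 0 7): clip(6,0,7)=6, clip(1,0,7)=1, clip(8,0,7)=7, clip(2,0,7)=2, clip(6,0,7)=6 -> [6, 1, 7, 2, 6]
Stage 3 (OFFSET 3): 6+3=9, 1+3=4, 7+3=10, 2+3=5, 6+3=9 -> [9, 4, 10, 5, 9]
Output sum: 37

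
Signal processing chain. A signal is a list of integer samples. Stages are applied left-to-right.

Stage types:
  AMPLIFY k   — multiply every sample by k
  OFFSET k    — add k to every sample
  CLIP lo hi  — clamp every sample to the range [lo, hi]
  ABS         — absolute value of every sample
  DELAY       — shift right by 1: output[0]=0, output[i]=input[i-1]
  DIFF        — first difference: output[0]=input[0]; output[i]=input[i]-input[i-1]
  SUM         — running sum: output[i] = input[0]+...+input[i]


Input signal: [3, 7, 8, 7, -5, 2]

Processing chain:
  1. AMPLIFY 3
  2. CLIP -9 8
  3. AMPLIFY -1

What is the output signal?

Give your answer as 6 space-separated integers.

Answer: -8 -8 -8 -8 9 -6

Derivation:
Input: [3, 7, 8, 7, -5, 2]
Stage 1 (AMPLIFY 3): 3*3=9, 7*3=21, 8*3=24, 7*3=21, -5*3=-15, 2*3=6 -> [9, 21, 24, 21, -15, 6]
Stage 2 (CLIP -9 8): clip(9,-9,8)=8, clip(21,-9,8)=8, clip(24,-9,8)=8, clip(21,-9,8)=8, clip(-15,-9,8)=-9, clip(6,-9,8)=6 -> [8, 8, 8, 8, -9, 6]
Stage 3 (AMPLIFY -1): 8*-1=-8, 8*-1=-8, 8*-1=-8, 8*-1=-8, -9*-1=9, 6*-1=-6 -> [-8, -8, -8, -8, 9, -6]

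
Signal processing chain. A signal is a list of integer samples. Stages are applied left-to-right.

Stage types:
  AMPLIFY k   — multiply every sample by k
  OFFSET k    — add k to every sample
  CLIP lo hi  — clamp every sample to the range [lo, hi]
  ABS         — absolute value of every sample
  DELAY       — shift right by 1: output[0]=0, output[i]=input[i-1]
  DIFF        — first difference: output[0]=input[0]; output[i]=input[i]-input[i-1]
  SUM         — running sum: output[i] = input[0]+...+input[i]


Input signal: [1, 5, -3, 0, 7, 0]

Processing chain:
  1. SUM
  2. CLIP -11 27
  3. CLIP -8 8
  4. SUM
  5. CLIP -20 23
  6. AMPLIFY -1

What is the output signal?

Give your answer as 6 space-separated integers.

Answer: -1 -7 -10 -13 -21 -23

Derivation:
Input: [1, 5, -3, 0, 7, 0]
Stage 1 (SUM): sum[0..0]=1, sum[0..1]=6, sum[0..2]=3, sum[0..3]=3, sum[0..4]=10, sum[0..5]=10 -> [1, 6, 3, 3, 10, 10]
Stage 2 (CLIP -11 27): clip(1,-11,27)=1, clip(6,-11,27)=6, clip(3,-11,27)=3, clip(3,-11,27)=3, clip(10,-11,27)=10, clip(10,-11,27)=10 -> [1, 6, 3, 3, 10, 10]
Stage 3 (CLIP -8 8): clip(1,-8,8)=1, clip(6,-8,8)=6, clip(3,-8,8)=3, clip(3,-8,8)=3, clip(10,-8,8)=8, clip(10,-8,8)=8 -> [1, 6, 3, 3, 8, 8]
Stage 4 (SUM): sum[0..0]=1, sum[0..1]=7, sum[0..2]=10, sum[0..3]=13, sum[0..4]=21, sum[0..5]=29 -> [1, 7, 10, 13, 21, 29]
Stage 5 (CLIP -20 23): clip(1,-20,23)=1, clip(7,-20,23)=7, clip(10,-20,23)=10, clip(13,-20,23)=13, clip(21,-20,23)=21, clip(29,-20,23)=23 -> [1, 7, 10, 13, 21, 23]
Stage 6 (AMPLIFY -1): 1*-1=-1, 7*-1=-7, 10*-1=-10, 13*-1=-13, 21*-1=-21, 23*-1=-23 -> [-1, -7, -10, -13, -21, -23]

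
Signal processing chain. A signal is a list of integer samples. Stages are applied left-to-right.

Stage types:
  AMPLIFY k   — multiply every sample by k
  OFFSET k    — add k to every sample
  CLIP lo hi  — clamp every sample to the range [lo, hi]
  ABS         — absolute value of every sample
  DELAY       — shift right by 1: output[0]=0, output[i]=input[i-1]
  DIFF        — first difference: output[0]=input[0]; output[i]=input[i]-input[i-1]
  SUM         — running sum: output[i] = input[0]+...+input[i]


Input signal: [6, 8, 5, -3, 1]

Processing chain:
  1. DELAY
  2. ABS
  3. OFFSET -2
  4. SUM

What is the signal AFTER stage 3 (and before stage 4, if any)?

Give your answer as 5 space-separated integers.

Answer: -2 4 6 3 1

Derivation:
Input: [6, 8, 5, -3, 1]
Stage 1 (DELAY): [0, 6, 8, 5, -3] = [0, 6, 8, 5, -3] -> [0, 6, 8, 5, -3]
Stage 2 (ABS): |0|=0, |6|=6, |8|=8, |5|=5, |-3|=3 -> [0, 6, 8, 5, 3]
Stage 3 (OFFSET -2): 0+-2=-2, 6+-2=4, 8+-2=6, 5+-2=3, 3+-2=1 -> [-2, 4, 6, 3, 1]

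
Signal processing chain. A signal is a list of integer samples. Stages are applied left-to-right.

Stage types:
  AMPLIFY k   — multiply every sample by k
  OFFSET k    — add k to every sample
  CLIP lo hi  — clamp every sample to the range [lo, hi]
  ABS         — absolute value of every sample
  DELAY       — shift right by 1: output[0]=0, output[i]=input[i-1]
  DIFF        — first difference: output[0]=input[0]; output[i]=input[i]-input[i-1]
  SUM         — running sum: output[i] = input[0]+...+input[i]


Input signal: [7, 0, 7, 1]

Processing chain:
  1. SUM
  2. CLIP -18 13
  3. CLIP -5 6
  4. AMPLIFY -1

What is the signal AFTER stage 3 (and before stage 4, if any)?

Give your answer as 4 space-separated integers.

Answer: 6 6 6 6

Derivation:
Input: [7, 0, 7, 1]
Stage 1 (SUM): sum[0..0]=7, sum[0..1]=7, sum[0..2]=14, sum[0..3]=15 -> [7, 7, 14, 15]
Stage 2 (CLIP -18 13): clip(7,-18,13)=7, clip(7,-18,13)=7, clip(14,-18,13)=13, clip(15,-18,13)=13 -> [7, 7, 13, 13]
Stage 3 (CLIP -5 6): clip(7,-5,6)=6, clip(7,-5,6)=6, clip(13,-5,6)=6, clip(13,-5,6)=6 -> [6, 6, 6, 6]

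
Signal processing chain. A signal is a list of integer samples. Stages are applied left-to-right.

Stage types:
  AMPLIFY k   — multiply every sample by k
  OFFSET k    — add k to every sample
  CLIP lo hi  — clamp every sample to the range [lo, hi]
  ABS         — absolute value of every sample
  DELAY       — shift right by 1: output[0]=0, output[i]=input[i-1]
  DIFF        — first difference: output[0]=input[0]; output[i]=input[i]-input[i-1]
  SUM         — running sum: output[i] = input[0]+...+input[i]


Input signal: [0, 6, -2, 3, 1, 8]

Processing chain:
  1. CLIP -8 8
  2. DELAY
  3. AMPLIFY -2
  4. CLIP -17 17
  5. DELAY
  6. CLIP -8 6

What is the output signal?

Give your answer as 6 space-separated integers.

Input: [0, 6, -2, 3, 1, 8]
Stage 1 (CLIP -8 8): clip(0,-8,8)=0, clip(6,-8,8)=6, clip(-2,-8,8)=-2, clip(3,-8,8)=3, clip(1,-8,8)=1, clip(8,-8,8)=8 -> [0, 6, -2, 3, 1, 8]
Stage 2 (DELAY): [0, 0, 6, -2, 3, 1] = [0, 0, 6, -2, 3, 1] -> [0, 0, 6, -2, 3, 1]
Stage 3 (AMPLIFY -2): 0*-2=0, 0*-2=0, 6*-2=-12, -2*-2=4, 3*-2=-6, 1*-2=-2 -> [0, 0, -12, 4, -6, -2]
Stage 4 (CLIP -17 17): clip(0,-17,17)=0, clip(0,-17,17)=0, clip(-12,-17,17)=-12, clip(4,-17,17)=4, clip(-6,-17,17)=-6, clip(-2,-17,17)=-2 -> [0, 0, -12, 4, -6, -2]
Stage 5 (DELAY): [0, 0, 0, -12, 4, -6] = [0, 0, 0, -12, 4, -6] -> [0, 0, 0, -12, 4, -6]
Stage 6 (CLIP -8 6): clip(0,-8,6)=0, clip(0,-8,6)=0, clip(0,-8,6)=0, clip(-12,-8,6)=-8, clip(4,-8,6)=4, clip(-6,-8,6)=-6 -> [0, 0, 0, -8, 4, -6]

Answer: 0 0 0 -8 4 -6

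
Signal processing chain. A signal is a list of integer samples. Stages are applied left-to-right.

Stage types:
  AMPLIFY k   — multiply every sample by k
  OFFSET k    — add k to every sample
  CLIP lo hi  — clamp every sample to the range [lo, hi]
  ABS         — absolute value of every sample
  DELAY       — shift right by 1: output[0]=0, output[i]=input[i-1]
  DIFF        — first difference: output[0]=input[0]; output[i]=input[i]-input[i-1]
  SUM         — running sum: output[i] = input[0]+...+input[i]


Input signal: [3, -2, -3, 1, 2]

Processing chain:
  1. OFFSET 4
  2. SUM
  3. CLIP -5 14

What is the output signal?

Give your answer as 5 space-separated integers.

Answer: 7 9 10 14 14

Derivation:
Input: [3, -2, -3, 1, 2]
Stage 1 (OFFSET 4): 3+4=7, -2+4=2, -3+4=1, 1+4=5, 2+4=6 -> [7, 2, 1, 5, 6]
Stage 2 (SUM): sum[0..0]=7, sum[0..1]=9, sum[0..2]=10, sum[0..3]=15, sum[0..4]=21 -> [7, 9, 10, 15, 21]
Stage 3 (CLIP -5 14): clip(7,-5,14)=7, clip(9,-5,14)=9, clip(10,-5,14)=10, clip(15,-5,14)=14, clip(21,-5,14)=14 -> [7, 9, 10, 14, 14]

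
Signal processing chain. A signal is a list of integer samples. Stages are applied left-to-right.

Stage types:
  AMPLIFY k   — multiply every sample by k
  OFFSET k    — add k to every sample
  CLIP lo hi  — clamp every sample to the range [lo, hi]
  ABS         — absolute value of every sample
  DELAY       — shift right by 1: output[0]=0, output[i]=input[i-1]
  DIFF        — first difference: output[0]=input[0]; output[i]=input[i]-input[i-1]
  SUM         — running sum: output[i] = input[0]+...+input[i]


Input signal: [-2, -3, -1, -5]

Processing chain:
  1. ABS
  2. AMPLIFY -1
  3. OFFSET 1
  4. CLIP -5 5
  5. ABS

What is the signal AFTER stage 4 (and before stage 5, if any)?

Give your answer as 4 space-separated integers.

Answer: -1 -2 0 -4

Derivation:
Input: [-2, -3, -1, -5]
Stage 1 (ABS): |-2|=2, |-3|=3, |-1|=1, |-5|=5 -> [2, 3, 1, 5]
Stage 2 (AMPLIFY -1): 2*-1=-2, 3*-1=-3, 1*-1=-1, 5*-1=-5 -> [-2, -3, -1, -5]
Stage 3 (OFFSET 1): -2+1=-1, -3+1=-2, -1+1=0, -5+1=-4 -> [-1, -2, 0, -4]
Stage 4 (CLIP -5 5): clip(-1,-5,5)=-1, clip(-2,-5,5)=-2, clip(0,-5,5)=0, clip(-4,-5,5)=-4 -> [-1, -2, 0, -4]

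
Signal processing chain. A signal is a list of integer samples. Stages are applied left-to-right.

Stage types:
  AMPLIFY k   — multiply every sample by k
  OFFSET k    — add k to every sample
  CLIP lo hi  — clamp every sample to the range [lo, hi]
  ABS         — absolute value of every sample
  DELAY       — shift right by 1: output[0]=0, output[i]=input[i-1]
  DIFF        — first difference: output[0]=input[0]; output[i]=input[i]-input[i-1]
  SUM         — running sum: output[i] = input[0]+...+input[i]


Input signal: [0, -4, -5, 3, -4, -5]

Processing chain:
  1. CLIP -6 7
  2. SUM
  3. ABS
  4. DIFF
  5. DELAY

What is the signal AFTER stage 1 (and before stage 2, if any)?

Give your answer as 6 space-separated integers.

Answer: 0 -4 -5 3 -4 -5

Derivation:
Input: [0, -4, -5, 3, -4, -5]
Stage 1 (CLIP -6 7): clip(0,-6,7)=0, clip(-4,-6,7)=-4, clip(-5,-6,7)=-5, clip(3,-6,7)=3, clip(-4,-6,7)=-4, clip(-5,-6,7)=-5 -> [0, -4, -5, 3, -4, -5]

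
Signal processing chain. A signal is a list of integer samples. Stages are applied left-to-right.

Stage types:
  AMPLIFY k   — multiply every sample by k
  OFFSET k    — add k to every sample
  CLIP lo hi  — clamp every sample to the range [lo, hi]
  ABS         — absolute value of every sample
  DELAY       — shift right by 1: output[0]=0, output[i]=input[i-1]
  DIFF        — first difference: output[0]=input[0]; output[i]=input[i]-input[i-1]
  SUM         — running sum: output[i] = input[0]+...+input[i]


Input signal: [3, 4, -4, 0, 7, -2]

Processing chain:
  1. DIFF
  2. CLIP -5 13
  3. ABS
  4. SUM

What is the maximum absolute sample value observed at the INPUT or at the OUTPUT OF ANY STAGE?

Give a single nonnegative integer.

Input: [3, 4, -4, 0, 7, -2] (max |s|=7)
Stage 1 (DIFF): s[0]=3, 4-3=1, -4-4=-8, 0--4=4, 7-0=7, -2-7=-9 -> [3, 1, -8, 4, 7, -9] (max |s|=9)
Stage 2 (CLIP -5 13): clip(3,-5,13)=3, clip(1,-5,13)=1, clip(-8,-5,13)=-5, clip(4,-5,13)=4, clip(7,-5,13)=7, clip(-9,-5,13)=-5 -> [3, 1, -5, 4, 7, -5] (max |s|=7)
Stage 3 (ABS): |3|=3, |1|=1, |-5|=5, |4|=4, |7|=7, |-5|=5 -> [3, 1, 5, 4, 7, 5] (max |s|=7)
Stage 4 (SUM): sum[0..0]=3, sum[0..1]=4, sum[0..2]=9, sum[0..3]=13, sum[0..4]=20, sum[0..5]=25 -> [3, 4, 9, 13, 20, 25] (max |s|=25)
Overall max amplitude: 25

Answer: 25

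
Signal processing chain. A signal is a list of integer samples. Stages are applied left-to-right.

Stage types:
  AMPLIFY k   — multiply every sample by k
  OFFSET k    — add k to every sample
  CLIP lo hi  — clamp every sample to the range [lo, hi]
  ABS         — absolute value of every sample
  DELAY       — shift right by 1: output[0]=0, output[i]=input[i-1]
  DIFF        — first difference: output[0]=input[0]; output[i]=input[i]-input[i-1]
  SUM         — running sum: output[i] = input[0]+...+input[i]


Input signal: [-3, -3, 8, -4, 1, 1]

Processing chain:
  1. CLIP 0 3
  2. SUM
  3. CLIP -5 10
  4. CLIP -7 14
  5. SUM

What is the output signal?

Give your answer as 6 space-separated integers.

Answer: 0 0 3 6 10 15

Derivation:
Input: [-3, -3, 8, -4, 1, 1]
Stage 1 (CLIP 0 3): clip(-3,0,3)=0, clip(-3,0,3)=0, clip(8,0,3)=3, clip(-4,0,3)=0, clip(1,0,3)=1, clip(1,0,3)=1 -> [0, 0, 3, 0, 1, 1]
Stage 2 (SUM): sum[0..0]=0, sum[0..1]=0, sum[0..2]=3, sum[0..3]=3, sum[0..4]=4, sum[0..5]=5 -> [0, 0, 3, 3, 4, 5]
Stage 3 (CLIP -5 10): clip(0,-5,10)=0, clip(0,-5,10)=0, clip(3,-5,10)=3, clip(3,-5,10)=3, clip(4,-5,10)=4, clip(5,-5,10)=5 -> [0, 0, 3, 3, 4, 5]
Stage 4 (CLIP -7 14): clip(0,-7,14)=0, clip(0,-7,14)=0, clip(3,-7,14)=3, clip(3,-7,14)=3, clip(4,-7,14)=4, clip(5,-7,14)=5 -> [0, 0, 3, 3, 4, 5]
Stage 5 (SUM): sum[0..0]=0, sum[0..1]=0, sum[0..2]=3, sum[0..3]=6, sum[0..4]=10, sum[0..5]=15 -> [0, 0, 3, 6, 10, 15]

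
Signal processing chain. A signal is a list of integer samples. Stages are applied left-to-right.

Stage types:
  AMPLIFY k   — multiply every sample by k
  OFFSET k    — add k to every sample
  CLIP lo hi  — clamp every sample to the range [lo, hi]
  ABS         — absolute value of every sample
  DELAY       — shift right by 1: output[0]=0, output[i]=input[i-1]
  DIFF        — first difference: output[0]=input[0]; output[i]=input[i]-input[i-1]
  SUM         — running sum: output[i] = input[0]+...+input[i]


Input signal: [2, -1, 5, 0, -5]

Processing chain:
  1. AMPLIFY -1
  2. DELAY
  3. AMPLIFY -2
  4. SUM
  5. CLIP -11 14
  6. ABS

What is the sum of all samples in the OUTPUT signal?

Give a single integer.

Input: [2, -1, 5, 0, -5]
Stage 1 (AMPLIFY -1): 2*-1=-2, -1*-1=1, 5*-1=-5, 0*-1=0, -5*-1=5 -> [-2, 1, -5, 0, 5]
Stage 2 (DELAY): [0, -2, 1, -5, 0] = [0, -2, 1, -5, 0] -> [0, -2, 1, -5, 0]
Stage 3 (AMPLIFY -2): 0*-2=0, -2*-2=4, 1*-2=-2, -5*-2=10, 0*-2=0 -> [0, 4, -2, 10, 0]
Stage 4 (SUM): sum[0..0]=0, sum[0..1]=4, sum[0..2]=2, sum[0..3]=12, sum[0..4]=12 -> [0, 4, 2, 12, 12]
Stage 5 (CLIP -11 14): clip(0,-11,14)=0, clip(4,-11,14)=4, clip(2,-11,14)=2, clip(12,-11,14)=12, clip(12,-11,14)=12 -> [0, 4, 2, 12, 12]
Stage 6 (ABS): |0|=0, |4|=4, |2|=2, |12|=12, |12|=12 -> [0, 4, 2, 12, 12]
Output sum: 30

Answer: 30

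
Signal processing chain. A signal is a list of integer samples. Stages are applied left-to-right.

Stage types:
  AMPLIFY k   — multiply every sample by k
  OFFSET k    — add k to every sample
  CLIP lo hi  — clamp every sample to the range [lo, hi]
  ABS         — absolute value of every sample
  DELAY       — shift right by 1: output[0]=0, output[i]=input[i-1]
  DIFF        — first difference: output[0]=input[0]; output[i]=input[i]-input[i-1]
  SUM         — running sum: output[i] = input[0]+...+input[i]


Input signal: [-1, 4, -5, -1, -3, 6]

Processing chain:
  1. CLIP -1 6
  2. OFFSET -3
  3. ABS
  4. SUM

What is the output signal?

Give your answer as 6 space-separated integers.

Input: [-1, 4, -5, -1, -3, 6]
Stage 1 (CLIP -1 6): clip(-1,-1,6)=-1, clip(4,-1,6)=4, clip(-5,-1,6)=-1, clip(-1,-1,6)=-1, clip(-3,-1,6)=-1, clip(6,-1,6)=6 -> [-1, 4, -1, -1, -1, 6]
Stage 2 (OFFSET -3): -1+-3=-4, 4+-3=1, -1+-3=-4, -1+-3=-4, -1+-3=-4, 6+-3=3 -> [-4, 1, -4, -4, -4, 3]
Stage 3 (ABS): |-4|=4, |1|=1, |-4|=4, |-4|=4, |-4|=4, |3|=3 -> [4, 1, 4, 4, 4, 3]
Stage 4 (SUM): sum[0..0]=4, sum[0..1]=5, sum[0..2]=9, sum[0..3]=13, sum[0..4]=17, sum[0..5]=20 -> [4, 5, 9, 13, 17, 20]

Answer: 4 5 9 13 17 20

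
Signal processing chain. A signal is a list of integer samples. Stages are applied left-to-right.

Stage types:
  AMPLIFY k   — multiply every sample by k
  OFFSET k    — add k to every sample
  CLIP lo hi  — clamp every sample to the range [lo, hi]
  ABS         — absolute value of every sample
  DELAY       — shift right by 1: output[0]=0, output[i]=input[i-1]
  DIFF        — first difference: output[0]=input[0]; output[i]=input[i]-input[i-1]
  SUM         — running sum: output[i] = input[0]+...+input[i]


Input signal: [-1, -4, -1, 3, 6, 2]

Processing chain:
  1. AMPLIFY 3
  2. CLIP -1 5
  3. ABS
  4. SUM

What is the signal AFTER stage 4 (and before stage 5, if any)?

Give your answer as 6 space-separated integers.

Answer: 1 2 3 8 13 18

Derivation:
Input: [-1, -4, -1, 3, 6, 2]
Stage 1 (AMPLIFY 3): -1*3=-3, -4*3=-12, -1*3=-3, 3*3=9, 6*3=18, 2*3=6 -> [-3, -12, -3, 9, 18, 6]
Stage 2 (CLIP -1 5): clip(-3,-1,5)=-1, clip(-12,-1,5)=-1, clip(-3,-1,5)=-1, clip(9,-1,5)=5, clip(18,-1,5)=5, clip(6,-1,5)=5 -> [-1, -1, -1, 5, 5, 5]
Stage 3 (ABS): |-1|=1, |-1|=1, |-1|=1, |5|=5, |5|=5, |5|=5 -> [1, 1, 1, 5, 5, 5]
Stage 4 (SUM): sum[0..0]=1, sum[0..1]=2, sum[0..2]=3, sum[0..3]=8, sum[0..4]=13, sum[0..5]=18 -> [1, 2, 3, 8, 13, 18]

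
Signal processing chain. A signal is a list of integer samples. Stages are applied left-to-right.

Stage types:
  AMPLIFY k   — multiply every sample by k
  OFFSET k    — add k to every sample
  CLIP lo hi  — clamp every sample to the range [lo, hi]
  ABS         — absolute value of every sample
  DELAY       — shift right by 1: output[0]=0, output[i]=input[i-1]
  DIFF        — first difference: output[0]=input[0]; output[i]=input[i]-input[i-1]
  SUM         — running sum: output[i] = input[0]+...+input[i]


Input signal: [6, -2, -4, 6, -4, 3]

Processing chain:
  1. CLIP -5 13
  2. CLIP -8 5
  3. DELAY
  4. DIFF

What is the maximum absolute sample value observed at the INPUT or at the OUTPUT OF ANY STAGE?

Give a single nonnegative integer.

Answer: 9

Derivation:
Input: [6, -2, -4, 6, -4, 3] (max |s|=6)
Stage 1 (CLIP -5 13): clip(6,-5,13)=6, clip(-2,-5,13)=-2, clip(-4,-5,13)=-4, clip(6,-5,13)=6, clip(-4,-5,13)=-4, clip(3,-5,13)=3 -> [6, -2, -4, 6, -4, 3] (max |s|=6)
Stage 2 (CLIP -8 5): clip(6,-8,5)=5, clip(-2,-8,5)=-2, clip(-4,-8,5)=-4, clip(6,-8,5)=5, clip(-4,-8,5)=-4, clip(3,-8,5)=3 -> [5, -2, -4, 5, -4, 3] (max |s|=5)
Stage 3 (DELAY): [0, 5, -2, -4, 5, -4] = [0, 5, -2, -4, 5, -4] -> [0, 5, -2, -4, 5, -4] (max |s|=5)
Stage 4 (DIFF): s[0]=0, 5-0=5, -2-5=-7, -4--2=-2, 5--4=9, -4-5=-9 -> [0, 5, -7, -2, 9, -9] (max |s|=9)
Overall max amplitude: 9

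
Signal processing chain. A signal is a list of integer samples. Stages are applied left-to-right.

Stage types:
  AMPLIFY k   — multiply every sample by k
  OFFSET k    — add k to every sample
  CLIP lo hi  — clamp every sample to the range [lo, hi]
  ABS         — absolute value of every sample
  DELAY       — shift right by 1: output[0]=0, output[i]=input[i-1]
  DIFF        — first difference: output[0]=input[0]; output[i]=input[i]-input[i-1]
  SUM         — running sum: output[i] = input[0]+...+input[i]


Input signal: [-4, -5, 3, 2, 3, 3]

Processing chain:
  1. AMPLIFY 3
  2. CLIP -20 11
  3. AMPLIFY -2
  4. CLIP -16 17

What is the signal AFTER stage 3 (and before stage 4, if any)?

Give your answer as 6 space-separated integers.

Input: [-4, -5, 3, 2, 3, 3]
Stage 1 (AMPLIFY 3): -4*3=-12, -5*3=-15, 3*3=9, 2*3=6, 3*3=9, 3*3=9 -> [-12, -15, 9, 6, 9, 9]
Stage 2 (CLIP -20 11): clip(-12,-20,11)=-12, clip(-15,-20,11)=-15, clip(9,-20,11)=9, clip(6,-20,11)=6, clip(9,-20,11)=9, clip(9,-20,11)=9 -> [-12, -15, 9, 6, 9, 9]
Stage 3 (AMPLIFY -2): -12*-2=24, -15*-2=30, 9*-2=-18, 6*-2=-12, 9*-2=-18, 9*-2=-18 -> [24, 30, -18, -12, -18, -18]

Answer: 24 30 -18 -12 -18 -18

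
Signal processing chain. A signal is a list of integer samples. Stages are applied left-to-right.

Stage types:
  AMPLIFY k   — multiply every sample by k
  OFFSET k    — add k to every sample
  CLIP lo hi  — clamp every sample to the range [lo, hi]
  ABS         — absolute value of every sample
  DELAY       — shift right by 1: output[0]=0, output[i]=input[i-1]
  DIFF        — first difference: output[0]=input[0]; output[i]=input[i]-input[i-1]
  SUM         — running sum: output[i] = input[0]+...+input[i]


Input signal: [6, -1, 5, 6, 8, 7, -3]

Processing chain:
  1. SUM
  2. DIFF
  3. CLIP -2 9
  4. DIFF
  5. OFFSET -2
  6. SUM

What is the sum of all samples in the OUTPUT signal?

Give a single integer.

Answer: -27

Derivation:
Input: [6, -1, 5, 6, 8, 7, -3]
Stage 1 (SUM): sum[0..0]=6, sum[0..1]=5, sum[0..2]=10, sum[0..3]=16, sum[0..4]=24, sum[0..5]=31, sum[0..6]=28 -> [6, 5, 10, 16, 24, 31, 28]
Stage 2 (DIFF): s[0]=6, 5-6=-1, 10-5=5, 16-10=6, 24-16=8, 31-24=7, 28-31=-3 -> [6, -1, 5, 6, 8, 7, -3]
Stage 3 (CLIP -2 9): clip(6,-2,9)=6, clip(-1,-2,9)=-1, clip(5,-2,9)=5, clip(6,-2,9)=6, clip(8,-2,9)=8, clip(7,-2,9)=7, clip(-3,-2,9)=-2 -> [6, -1, 5, 6, 8, 7, -2]
Stage 4 (DIFF): s[0]=6, -1-6=-7, 5--1=6, 6-5=1, 8-6=2, 7-8=-1, -2-7=-9 -> [6, -7, 6, 1, 2, -1, -9]
Stage 5 (OFFSET -2): 6+-2=4, -7+-2=-9, 6+-2=4, 1+-2=-1, 2+-2=0, -1+-2=-3, -9+-2=-11 -> [4, -9, 4, -1, 0, -3, -11]
Stage 6 (SUM): sum[0..0]=4, sum[0..1]=-5, sum[0..2]=-1, sum[0..3]=-2, sum[0..4]=-2, sum[0..5]=-5, sum[0..6]=-16 -> [4, -5, -1, -2, -2, -5, -16]
Output sum: -27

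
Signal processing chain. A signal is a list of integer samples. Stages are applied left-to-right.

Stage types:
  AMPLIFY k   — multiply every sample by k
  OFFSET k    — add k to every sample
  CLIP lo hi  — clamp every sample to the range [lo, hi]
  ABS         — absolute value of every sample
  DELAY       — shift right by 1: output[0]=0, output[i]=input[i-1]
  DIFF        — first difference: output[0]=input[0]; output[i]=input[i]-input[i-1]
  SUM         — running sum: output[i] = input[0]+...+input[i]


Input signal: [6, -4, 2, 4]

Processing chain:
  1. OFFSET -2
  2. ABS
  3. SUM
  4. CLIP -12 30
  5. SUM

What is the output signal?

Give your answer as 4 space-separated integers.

Input: [6, -4, 2, 4]
Stage 1 (OFFSET -2): 6+-2=4, -4+-2=-6, 2+-2=0, 4+-2=2 -> [4, -6, 0, 2]
Stage 2 (ABS): |4|=4, |-6|=6, |0|=0, |2|=2 -> [4, 6, 0, 2]
Stage 3 (SUM): sum[0..0]=4, sum[0..1]=10, sum[0..2]=10, sum[0..3]=12 -> [4, 10, 10, 12]
Stage 4 (CLIP -12 30): clip(4,-12,30)=4, clip(10,-12,30)=10, clip(10,-12,30)=10, clip(12,-12,30)=12 -> [4, 10, 10, 12]
Stage 5 (SUM): sum[0..0]=4, sum[0..1]=14, sum[0..2]=24, sum[0..3]=36 -> [4, 14, 24, 36]

Answer: 4 14 24 36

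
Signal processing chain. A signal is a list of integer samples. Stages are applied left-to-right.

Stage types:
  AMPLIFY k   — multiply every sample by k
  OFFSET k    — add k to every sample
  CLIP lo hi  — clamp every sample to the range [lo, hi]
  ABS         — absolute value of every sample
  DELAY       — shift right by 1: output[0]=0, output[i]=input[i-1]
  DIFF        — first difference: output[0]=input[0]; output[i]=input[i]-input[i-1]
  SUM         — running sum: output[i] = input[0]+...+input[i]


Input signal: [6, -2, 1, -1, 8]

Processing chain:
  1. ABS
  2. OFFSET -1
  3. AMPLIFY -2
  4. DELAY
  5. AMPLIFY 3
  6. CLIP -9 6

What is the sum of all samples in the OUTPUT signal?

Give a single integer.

Answer: -15

Derivation:
Input: [6, -2, 1, -1, 8]
Stage 1 (ABS): |6|=6, |-2|=2, |1|=1, |-1|=1, |8|=8 -> [6, 2, 1, 1, 8]
Stage 2 (OFFSET -1): 6+-1=5, 2+-1=1, 1+-1=0, 1+-1=0, 8+-1=7 -> [5, 1, 0, 0, 7]
Stage 3 (AMPLIFY -2): 5*-2=-10, 1*-2=-2, 0*-2=0, 0*-2=0, 7*-2=-14 -> [-10, -2, 0, 0, -14]
Stage 4 (DELAY): [0, -10, -2, 0, 0] = [0, -10, -2, 0, 0] -> [0, -10, -2, 0, 0]
Stage 5 (AMPLIFY 3): 0*3=0, -10*3=-30, -2*3=-6, 0*3=0, 0*3=0 -> [0, -30, -6, 0, 0]
Stage 6 (CLIP -9 6): clip(0,-9,6)=0, clip(-30,-9,6)=-9, clip(-6,-9,6)=-6, clip(0,-9,6)=0, clip(0,-9,6)=0 -> [0, -9, -6, 0, 0]
Output sum: -15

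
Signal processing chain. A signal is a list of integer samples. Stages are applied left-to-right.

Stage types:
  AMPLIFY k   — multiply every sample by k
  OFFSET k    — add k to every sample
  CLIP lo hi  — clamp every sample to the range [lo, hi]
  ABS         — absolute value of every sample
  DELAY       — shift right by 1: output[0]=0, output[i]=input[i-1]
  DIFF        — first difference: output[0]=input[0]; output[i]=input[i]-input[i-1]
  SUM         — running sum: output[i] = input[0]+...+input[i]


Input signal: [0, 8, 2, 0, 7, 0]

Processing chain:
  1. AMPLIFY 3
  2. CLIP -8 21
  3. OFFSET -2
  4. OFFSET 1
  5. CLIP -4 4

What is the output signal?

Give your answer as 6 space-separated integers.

Input: [0, 8, 2, 0, 7, 0]
Stage 1 (AMPLIFY 3): 0*3=0, 8*3=24, 2*3=6, 0*3=0, 7*3=21, 0*3=0 -> [0, 24, 6, 0, 21, 0]
Stage 2 (CLIP -8 21): clip(0,-8,21)=0, clip(24,-8,21)=21, clip(6,-8,21)=6, clip(0,-8,21)=0, clip(21,-8,21)=21, clip(0,-8,21)=0 -> [0, 21, 6, 0, 21, 0]
Stage 3 (OFFSET -2): 0+-2=-2, 21+-2=19, 6+-2=4, 0+-2=-2, 21+-2=19, 0+-2=-2 -> [-2, 19, 4, -2, 19, -2]
Stage 4 (OFFSET 1): -2+1=-1, 19+1=20, 4+1=5, -2+1=-1, 19+1=20, -2+1=-1 -> [-1, 20, 5, -1, 20, -1]
Stage 5 (CLIP -4 4): clip(-1,-4,4)=-1, clip(20,-4,4)=4, clip(5,-4,4)=4, clip(-1,-4,4)=-1, clip(20,-4,4)=4, clip(-1,-4,4)=-1 -> [-1, 4, 4, -1, 4, -1]

Answer: -1 4 4 -1 4 -1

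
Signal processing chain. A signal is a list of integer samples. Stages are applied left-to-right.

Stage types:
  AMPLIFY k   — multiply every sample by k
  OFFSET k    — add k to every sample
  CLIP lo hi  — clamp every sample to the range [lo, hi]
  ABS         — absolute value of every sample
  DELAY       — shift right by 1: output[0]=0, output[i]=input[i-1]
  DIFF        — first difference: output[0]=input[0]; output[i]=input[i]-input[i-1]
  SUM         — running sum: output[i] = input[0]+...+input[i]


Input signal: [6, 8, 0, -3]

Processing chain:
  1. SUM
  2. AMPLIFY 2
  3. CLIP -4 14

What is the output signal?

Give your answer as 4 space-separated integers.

Input: [6, 8, 0, -3]
Stage 1 (SUM): sum[0..0]=6, sum[0..1]=14, sum[0..2]=14, sum[0..3]=11 -> [6, 14, 14, 11]
Stage 2 (AMPLIFY 2): 6*2=12, 14*2=28, 14*2=28, 11*2=22 -> [12, 28, 28, 22]
Stage 3 (CLIP -4 14): clip(12,-4,14)=12, clip(28,-4,14)=14, clip(28,-4,14)=14, clip(22,-4,14)=14 -> [12, 14, 14, 14]

Answer: 12 14 14 14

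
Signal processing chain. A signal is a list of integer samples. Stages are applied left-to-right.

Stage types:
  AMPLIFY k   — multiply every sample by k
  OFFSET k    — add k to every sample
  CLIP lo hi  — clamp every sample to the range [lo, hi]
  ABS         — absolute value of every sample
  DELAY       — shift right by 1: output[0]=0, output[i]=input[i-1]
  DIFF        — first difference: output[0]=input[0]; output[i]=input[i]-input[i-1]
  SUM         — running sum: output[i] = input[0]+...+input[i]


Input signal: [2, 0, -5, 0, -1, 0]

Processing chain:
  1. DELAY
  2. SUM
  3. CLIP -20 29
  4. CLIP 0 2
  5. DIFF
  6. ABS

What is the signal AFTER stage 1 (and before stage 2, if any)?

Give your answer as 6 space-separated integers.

Input: [2, 0, -5, 0, -1, 0]
Stage 1 (DELAY): [0, 2, 0, -5, 0, -1] = [0, 2, 0, -5, 0, -1] -> [0, 2, 0, -5, 0, -1]

Answer: 0 2 0 -5 0 -1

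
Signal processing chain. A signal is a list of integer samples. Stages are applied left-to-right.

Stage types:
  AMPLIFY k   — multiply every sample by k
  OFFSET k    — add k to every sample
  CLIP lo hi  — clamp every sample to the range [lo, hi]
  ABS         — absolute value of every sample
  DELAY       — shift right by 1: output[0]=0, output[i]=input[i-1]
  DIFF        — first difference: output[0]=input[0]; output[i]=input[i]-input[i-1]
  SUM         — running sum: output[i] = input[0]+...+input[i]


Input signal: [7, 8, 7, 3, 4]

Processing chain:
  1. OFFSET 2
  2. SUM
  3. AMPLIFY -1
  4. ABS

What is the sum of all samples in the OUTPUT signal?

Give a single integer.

Answer: 128

Derivation:
Input: [7, 8, 7, 3, 4]
Stage 1 (OFFSET 2): 7+2=9, 8+2=10, 7+2=9, 3+2=5, 4+2=6 -> [9, 10, 9, 5, 6]
Stage 2 (SUM): sum[0..0]=9, sum[0..1]=19, sum[0..2]=28, sum[0..3]=33, sum[0..4]=39 -> [9, 19, 28, 33, 39]
Stage 3 (AMPLIFY -1): 9*-1=-9, 19*-1=-19, 28*-1=-28, 33*-1=-33, 39*-1=-39 -> [-9, -19, -28, -33, -39]
Stage 4 (ABS): |-9|=9, |-19|=19, |-28|=28, |-33|=33, |-39|=39 -> [9, 19, 28, 33, 39]
Output sum: 128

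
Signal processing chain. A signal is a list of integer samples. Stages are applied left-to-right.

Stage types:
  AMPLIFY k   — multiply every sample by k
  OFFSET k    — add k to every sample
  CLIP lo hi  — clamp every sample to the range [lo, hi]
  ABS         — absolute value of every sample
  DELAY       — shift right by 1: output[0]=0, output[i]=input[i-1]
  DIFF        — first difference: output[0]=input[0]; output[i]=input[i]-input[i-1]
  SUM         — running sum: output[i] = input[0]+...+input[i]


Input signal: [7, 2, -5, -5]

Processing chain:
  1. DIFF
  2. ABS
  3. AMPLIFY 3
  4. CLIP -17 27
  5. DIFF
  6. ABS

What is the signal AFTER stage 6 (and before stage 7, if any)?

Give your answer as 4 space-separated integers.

Answer: 21 6 6 21

Derivation:
Input: [7, 2, -5, -5]
Stage 1 (DIFF): s[0]=7, 2-7=-5, -5-2=-7, -5--5=0 -> [7, -5, -7, 0]
Stage 2 (ABS): |7|=7, |-5|=5, |-7|=7, |0|=0 -> [7, 5, 7, 0]
Stage 3 (AMPLIFY 3): 7*3=21, 5*3=15, 7*3=21, 0*3=0 -> [21, 15, 21, 0]
Stage 4 (CLIP -17 27): clip(21,-17,27)=21, clip(15,-17,27)=15, clip(21,-17,27)=21, clip(0,-17,27)=0 -> [21, 15, 21, 0]
Stage 5 (DIFF): s[0]=21, 15-21=-6, 21-15=6, 0-21=-21 -> [21, -6, 6, -21]
Stage 6 (ABS): |21|=21, |-6|=6, |6|=6, |-21|=21 -> [21, 6, 6, 21]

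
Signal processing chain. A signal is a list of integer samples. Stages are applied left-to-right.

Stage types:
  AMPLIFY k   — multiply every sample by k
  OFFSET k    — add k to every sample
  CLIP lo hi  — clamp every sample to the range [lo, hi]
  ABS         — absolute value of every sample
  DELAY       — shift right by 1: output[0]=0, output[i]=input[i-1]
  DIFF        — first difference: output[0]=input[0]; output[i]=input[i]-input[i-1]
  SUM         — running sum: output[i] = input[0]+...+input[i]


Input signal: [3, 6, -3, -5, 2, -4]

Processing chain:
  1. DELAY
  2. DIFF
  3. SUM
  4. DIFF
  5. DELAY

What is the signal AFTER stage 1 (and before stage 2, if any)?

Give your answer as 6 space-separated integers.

Answer: 0 3 6 -3 -5 2

Derivation:
Input: [3, 6, -3, -5, 2, -4]
Stage 1 (DELAY): [0, 3, 6, -3, -5, 2] = [0, 3, 6, -3, -5, 2] -> [0, 3, 6, -3, -5, 2]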